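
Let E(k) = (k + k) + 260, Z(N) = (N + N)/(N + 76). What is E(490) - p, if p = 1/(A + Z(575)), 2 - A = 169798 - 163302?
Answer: 5240791211/4226444 ≈ 1240.0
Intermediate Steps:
Z(N) = 2*N/(76 + N) (Z(N) = (2*N)/(76 + N) = 2*N/(76 + N))
A = -6494 (A = 2 - (169798 - 163302) = 2 - 1*6496 = 2 - 6496 = -6494)
E(k) = 260 + 2*k (E(k) = 2*k + 260 = 260 + 2*k)
p = -651/4226444 (p = 1/(-6494 + 2*575/(76 + 575)) = 1/(-6494 + 2*575/651) = 1/(-6494 + 2*575*(1/651)) = 1/(-6494 + 1150/651) = 1/(-4226444/651) = -651/4226444 ≈ -0.00015403)
E(490) - p = (260 + 2*490) - 1*(-651/4226444) = (260 + 980) + 651/4226444 = 1240 + 651/4226444 = 5240791211/4226444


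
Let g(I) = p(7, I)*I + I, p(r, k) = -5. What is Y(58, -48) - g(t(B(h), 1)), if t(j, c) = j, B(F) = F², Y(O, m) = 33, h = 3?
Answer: 69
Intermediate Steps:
g(I) = -4*I (g(I) = -5*I + I = -4*I)
Y(58, -48) - g(t(B(h), 1)) = 33 - (-4)*3² = 33 - (-4)*9 = 33 - 1*(-36) = 33 + 36 = 69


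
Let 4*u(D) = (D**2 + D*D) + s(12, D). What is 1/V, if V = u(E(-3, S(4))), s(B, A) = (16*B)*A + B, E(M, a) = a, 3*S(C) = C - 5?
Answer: -18/233 ≈ -0.077253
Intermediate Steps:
S(C) = -5/3 + C/3 (S(C) = (C - 5)/3 = (-5 + C)/3 = -5/3 + C/3)
s(B, A) = B + 16*A*B (s(B, A) = 16*A*B + B = B + 16*A*B)
u(D) = 3 + D**2/2 + 48*D (u(D) = ((D**2 + D*D) + 12*(1 + 16*D))/4 = ((D**2 + D**2) + (12 + 192*D))/4 = (2*D**2 + (12 + 192*D))/4 = (12 + 2*D**2 + 192*D)/4 = 3 + D**2/2 + 48*D)
V = -233/18 (V = 3 + (-5/3 + (1/3)*4)**2/2 + 48*(-5/3 + (1/3)*4) = 3 + (-5/3 + 4/3)**2/2 + 48*(-5/3 + 4/3) = 3 + (-1/3)**2/2 + 48*(-1/3) = 3 + (1/2)*(1/9) - 16 = 3 + 1/18 - 16 = -233/18 ≈ -12.944)
1/V = 1/(-233/18) = -18/233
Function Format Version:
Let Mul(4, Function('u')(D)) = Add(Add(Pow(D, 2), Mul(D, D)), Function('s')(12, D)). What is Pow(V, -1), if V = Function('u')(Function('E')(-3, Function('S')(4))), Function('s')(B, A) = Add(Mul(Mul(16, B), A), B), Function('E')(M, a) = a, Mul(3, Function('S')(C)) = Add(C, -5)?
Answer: Rational(-18, 233) ≈ -0.077253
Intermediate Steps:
Function('S')(C) = Add(Rational(-5, 3), Mul(Rational(1, 3), C)) (Function('S')(C) = Mul(Rational(1, 3), Add(C, -5)) = Mul(Rational(1, 3), Add(-5, C)) = Add(Rational(-5, 3), Mul(Rational(1, 3), C)))
Function('s')(B, A) = Add(B, Mul(16, A, B)) (Function('s')(B, A) = Add(Mul(16, A, B), B) = Add(B, Mul(16, A, B)))
Function('u')(D) = Add(3, Mul(Rational(1, 2), Pow(D, 2)), Mul(48, D)) (Function('u')(D) = Mul(Rational(1, 4), Add(Add(Pow(D, 2), Mul(D, D)), Mul(12, Add(1, Mul(16, D))))) = Mul(Rational(1, 4), Add(Add(Pow(D, 2), Pow(D, 2)), Add(12, Mul(192, D)))) = Mul(Rational(1, 4), Add(Mul(2, Pow(D, 2)), Add(12, Mul(192, D)))) = Mul(Rational(1, 4), Add(12, Mul(2, Pow(D, 2)), Mul(192, D))) = Add(3, Mul(Rational(1, 2), Pow(D, 2)), Mul(48, D)))
V = Rational(-233, 18) (V = Add(3, Mul(Rational(1, 2), Pow(Add(Rational(-5, 3), Mul(Rational(1, 3), 4)), 2)), Mul(48, Add(Rational(-5, 3), Mul(Rational(1, 3), 4)))) = Add(3, Mul(Rational(1, 2), Pow(Add(Rational(-5, 3), Rational(4, 3)), 2)), Mul(48, Add(Rational(-5, 3), Rational(4, 3)))) = Add(3, Mul(Rational(1, 2), Pow(Rational(-1, 3), 2)), Mul(48, Rational(-1, 3))) = Add(3, Mul(Rational(1, 2), Rational(1, 9)), -16) = Add(3, Rational(1, 18), -16) = Rational(-233, 18) ≈ -12.944)
Pow(V, -1) = Pow(Rational(-233, 18), -1) = Rational(-18, 233)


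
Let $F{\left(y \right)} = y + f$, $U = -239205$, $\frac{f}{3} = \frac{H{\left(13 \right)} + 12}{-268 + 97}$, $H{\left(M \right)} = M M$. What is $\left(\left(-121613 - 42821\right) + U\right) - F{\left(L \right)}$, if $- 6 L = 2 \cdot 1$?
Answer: $- \frac{23007223}{57} \approx -4.0364 \cdot 10^{5}$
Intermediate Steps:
$H{\left(M \right)} = M^{2}$
$f = - \frac{181}{57}$ ($f = 3 \frac{13^{2} + 12}{-268 + 97} = 3 \frac{169 + 12}{-171} = 3 \cdot 181 \left(- \frac{1}{171}\right) = 3 \left(- \frac{181}{171}\right) = - \frac{181}{57} \approx -3.1754$)
$L = - \frac{1}{3}$ ($L = - \frac{2 \cdot 1}{6} = \left(- \frac{1}{6}\right) 2 = - \frac{1}{3} \approx -0.33333$)
$F{\left(y \right)} = - \frac{181}{57} + y$ ($F{\left(y \right)} = y - \frac{181}{57} = - \frac{181}{57} + y$)
$\left(\left(-121613 - 42821\right) + U\right) - F{\left(L \right)} = \left(\left(-121613 - 42821\right) - 239205\right) - \left(- \frac{181}{57} - \frac{1}{3}\right) = \left(-164434 - 239205\right) - - \frac{200}{57} = -403639 + \frac{200}{57} = - \frac{23007223}{57}$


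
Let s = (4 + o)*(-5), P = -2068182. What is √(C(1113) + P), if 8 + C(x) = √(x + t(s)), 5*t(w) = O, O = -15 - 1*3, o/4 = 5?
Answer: √(-51704750 + 215*√15)/5 ≈ 1438.1*I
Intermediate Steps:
o = 20 (o = 4*5 = 20)
O = -18 (O = -15 - 3 = -18)
s = -120 (s = (4 + 20)*(-5) = 24*(-5) = -120)
t(w) = -18/5 (t(w) = (⅕)*(-18) = -18/5)
C(x) = -8 + √(-18/5 + x) (C(x) = -8 + √(x - 18/5) = -8 + √(-18/5 + x))
√(C(1113) + P) = √((-8 + √(-90 + 25*1113)/5) - 2068182) = √((-8 + √(-90 + 27825)/5) - 2068182) = √((-8 + √27735/5) - 2068182) = √((-8 + (43*√15)/5) - 2068182) = √((-8 + 43*√15/5) - 2068182) = √(-2068190 + 43*√15/5)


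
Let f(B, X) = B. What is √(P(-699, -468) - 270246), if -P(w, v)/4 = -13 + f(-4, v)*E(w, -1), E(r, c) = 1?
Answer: I*√270178 ≈ 519.79*I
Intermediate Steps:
P(w, v) = 68 (P(w, v) = -4*(-13 - 4*1) = -4*(-13 - 4) = -4*(-17) = 68)
√(P(-699, -468) - 270246) = √(68 - 270246) = √(-270178) = I*√270178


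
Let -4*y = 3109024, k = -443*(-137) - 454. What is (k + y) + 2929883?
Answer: 2212864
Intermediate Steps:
k = 60237 (k = 60691 - 454 = 60237)
y = -777256 (y = -1/4*3109024 = -777256)
(k + y) + 2929883 = (60237 - 777256) + 2929883 = -717019 + 2929883 = 2212864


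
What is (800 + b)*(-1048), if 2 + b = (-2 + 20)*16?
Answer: -1138128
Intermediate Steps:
b = 286 (b = -2 + (-2 + 20)*16 = -2 + 18*16 = -2 + 288 = 286)
(800 + b)*(-1048) = (800 + 286)*(-1048) = 1086*(-1048) = -1138128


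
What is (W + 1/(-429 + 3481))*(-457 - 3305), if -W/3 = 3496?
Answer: 60209634375/1526 ≈ 3.9456e+7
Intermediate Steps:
W = -10488 (W = -3*3496 = -10488)
(W + 1/(-429 + 3481))*(-457 - 3305) = (-10488 + 1/(-429 + 3481))*(-457 - 3305) = (-10488 + 1/3052)*(-3762) = -32009375/3052*(-3762) = 60209634375/1526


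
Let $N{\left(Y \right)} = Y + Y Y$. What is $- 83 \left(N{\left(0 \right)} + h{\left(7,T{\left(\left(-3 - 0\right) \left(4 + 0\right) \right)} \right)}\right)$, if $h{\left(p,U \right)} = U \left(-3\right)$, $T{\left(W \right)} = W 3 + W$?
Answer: $-11952$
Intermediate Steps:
$N{\left(Y \right)} = Y + Y^{2}$
$T{\left(W \right)} = 4 W$ ($T{\left(W \right)} = 3 W + W = 4 W$)
$h{\left(p,U \right)} = - 3 U$
$- 83 \left(N{\left(0 \right)} + h{\left(7,T{\left(\left(-3 - 0\right) \left(4 + 0\right) \right)} \right)}\right) = - 83 \left(0 \left(1 + 0\right) - 3 \cdot 4 \left(-3 - 0\right) \left(4 + 0\right)\right) = - 83 \left(0 \cdot 1 - 3 \cdot 4 \left(-3 + \left(-4 + 4\right)\right) 4\right) = - 83 \left(0 - 3 \cdot 4 \left(-3 + 0\right) 4\right) = - 83 \left(0 - 3 \cdot 4 \left(\left(-3\right) 4\right)\right) = - 83 \left(0 - 3 \cdot 4 \left(-12\right)\right) = - 83 \left(0 - -144\right) = - 83 \left(0 + 144\right) = \left(-83\right) 144 = -11952$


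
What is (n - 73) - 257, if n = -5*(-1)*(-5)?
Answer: -355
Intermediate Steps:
n = -25 (n = 5*(-5) = -25)
(n - 73) - 257 = (-25 - 73) - 257 = -98 - 257 = -355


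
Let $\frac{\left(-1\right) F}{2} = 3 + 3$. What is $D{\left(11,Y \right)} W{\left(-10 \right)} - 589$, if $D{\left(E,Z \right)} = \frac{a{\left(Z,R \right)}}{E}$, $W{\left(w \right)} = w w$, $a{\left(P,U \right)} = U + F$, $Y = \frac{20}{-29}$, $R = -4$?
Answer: $- \frac{8079}{11} \approx -734.45$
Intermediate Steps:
$F = -12$ ($F = - 2 \left(3 + 3\right) = \left(-2\right) 6 = -12$)
$Y = - \frac{20}{29}$ ($Y = 20 \left(- \frac{1}{29}\right) = - \frac{20}{29} \approx -0.68966$)
$a{\left(P,U \right)} = -12 + U$ ($a{\left(P,U \right)} = U - 12 = -12 + U$)
$W{\left(w \right)} = w^{2}$
$D{\left(E,Z \right)} = - \frac{16}{E}$ ($D{\left(E,Z \right)} = \frac{-12 - 4}{E} = - \frac{16}{E}$)
$D{\left(11,Y \right)} W{\left(-10 \right)} - 589 = - \frac{16}{11} \left(-10\right)^{2} - 589 = \left(-16\right) \frac{1}{11} \cdot 100 - 589 = \left(- \frac{16}{11}\right) 100 - 589 = - \frac{1600}{11} - 589 = - \frac{8079}{11}$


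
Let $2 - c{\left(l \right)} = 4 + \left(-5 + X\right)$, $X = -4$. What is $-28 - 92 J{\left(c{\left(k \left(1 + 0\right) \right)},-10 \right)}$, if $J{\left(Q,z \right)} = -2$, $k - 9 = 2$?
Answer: $156$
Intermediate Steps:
$k = 11$ ($k = 9 + 2 = 11$)
$c{\left(l \right)} = 7$ ($c{\left(l \right)} = 2 - \left(4 - 9\right) = 2 - -5 = 2 + 5 = 7$)
$-28 - 92 J{\left(c{\left(k \left(1 + 0\right) \right)},-10 \right)} = -28 - -184 = -28 + 184 = 156$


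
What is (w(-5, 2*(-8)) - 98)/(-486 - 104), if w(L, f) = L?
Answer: 103/590 ≈ 0.17458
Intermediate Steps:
(w(-5, 2*(-8)) - 98)/(-486 - 104) = (-5 - 98)/(-486 - 104) = -103/(-590) = -103*(-1/590) = 103/590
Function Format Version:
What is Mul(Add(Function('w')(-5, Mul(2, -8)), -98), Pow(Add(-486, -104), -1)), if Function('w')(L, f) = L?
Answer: Rational(103, 590) ≈ 0.17458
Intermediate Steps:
Mul(Add(Function('w')(-5, Mul(2, -8)), -98), Pow(Add(-486, -104), -1)) = Mul(Add(-5, -98), Pow(Add(-486, -104), -1)) = Mul(-103, Pow(-590, -1)) = Mul(-103, Rational(-1, 590)) = Rational(103, 590)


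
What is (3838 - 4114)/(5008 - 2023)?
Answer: -92/995 ≈ -0.092462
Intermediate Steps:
(3838 - 4114)/(5008 - 2023) = -276/2985 = -276*1/2985 = -92/995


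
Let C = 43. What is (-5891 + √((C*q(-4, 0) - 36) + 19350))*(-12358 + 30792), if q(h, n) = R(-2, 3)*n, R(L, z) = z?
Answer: -108594694 + 55302*√2146 ≈ -1.0603e+8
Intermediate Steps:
q(h, n) = 3*n
(-5891 + √((C*q(-4, 0) - 36) + 19350))*(-12358 + 30792) = (-5891 + √((43*(3*0) - 36) + 19350))*(-12358 + 30792) = (-5891 + √((43*0 - 36) + 19350))*18434 = (-5891 + √((0 - 36) + 19350))*18434 = (-5891 + √(-36 + 19350))*18434 = (-5891 + √19314)*18434 = (-5891 + 3*√2146)*18434 = -108594694 + 55302*√2146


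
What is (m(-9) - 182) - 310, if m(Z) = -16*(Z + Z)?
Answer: -204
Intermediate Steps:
m(Z) = -32*Z
(m(-9) - 182) - 310 = (-32*(-9) - 182) - 310 = (288 - 182) - 310 = 106 - 310 = -204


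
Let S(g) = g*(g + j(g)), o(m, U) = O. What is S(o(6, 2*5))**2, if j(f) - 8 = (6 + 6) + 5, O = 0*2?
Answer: 0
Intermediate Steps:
O = 0
o(m, U) = 0
j(f) = 25 (j(f) = 8 + ((6 + 6) + 5) = 8 + (12 + 5) = 8 + 17 = 25)
S(g) = g*(25 + g) (S(g) = g*(g + 25) = g*(25 + g))
S(o(6, 2*5))**2 = (0*(25 + 0))**2 = (0*25)**2 = 0**2 = 0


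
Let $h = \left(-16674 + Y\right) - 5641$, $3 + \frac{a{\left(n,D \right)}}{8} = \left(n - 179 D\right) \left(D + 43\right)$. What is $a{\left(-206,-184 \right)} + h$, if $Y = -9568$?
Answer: $-36951347$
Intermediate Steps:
$a{\left(n,D \right)} = -24 + 8 \left(43 + D\right) \left(n - 179 D\right)$ ($a{\left(n,D \right)} = -24 + 8 \left(n - 179 D\right) \left(D + 43\right) = -24 + 8 \left(n - 179 D\right) \left(43 + D\right) = -24 + 8 \left(43 + D\right) \left(n - 179 D\right)$)
$h = -31883$ ($h = \left(-16674 - 9568\right) - 5641 = -26242 - 5641 = -31883$)
$a{\left(-206,-184 \right)} + h = \left(-24 - -11329984 - 1432 \left(-184\right)^{2} + 344 \left(-206\right) + 8 \left(-184\right) \left(-206\right)\right) - 31883 = \left(-24 + 11329984 - 48481792 - 70864 + 303232\right) - 31883 = -36919464 - 31883 = -36951347$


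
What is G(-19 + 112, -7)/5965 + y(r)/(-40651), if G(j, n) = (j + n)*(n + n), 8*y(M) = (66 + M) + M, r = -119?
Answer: -97631113/484966430 ≈ -0.20132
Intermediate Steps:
y(M) = 33/4 + M/4 (y(M) = ((66 + M) + M)/8 = (66 + 2*M)/8 = 33/4 + M/4)
G(j, n) = 2*n*(j + n) (G(j, n) = (j + n)*(2*n) = 2*n*(j + n))
G(-19 + 112, -7)/5965 + y(r)/(-40651) = (2*(-7)*((-19 + 112) - 7))/5965 + (33/4 + (¼)*(-119))/(-40651) = (2*(-7)*(93 - 7))*(1/5965) + (33/4 - 119/4)*(-1/40651) = (2*(-7)*86)*(1/5965) - 43/2*(-1/40651) = -1204*1/5965 + 43/81302 = -1204/5965 + 43/81302 = -97631113/484966430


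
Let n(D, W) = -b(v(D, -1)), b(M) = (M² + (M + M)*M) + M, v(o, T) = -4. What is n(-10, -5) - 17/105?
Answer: -4637/105 ≈ -44.162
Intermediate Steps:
b(M) = M + 3*M² (b(M) = (M² + (2*M)*M) + M = (M² + 2*M²) + M = 3*M² + M = M + 3*M²)
n(D, W) = -44 (n(D, W) = -(-4)*(1 + 3*(-4)) = -(-4)*(1 - 12) = -(-4)*(-11) = -1*44 = -44)
n(-10, -5) - 17/105 = -44 - 17/105 = -4637/105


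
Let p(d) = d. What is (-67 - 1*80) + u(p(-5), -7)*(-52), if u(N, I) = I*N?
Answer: -1967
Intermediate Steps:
(-67 - 1*80) + u(p(-5), -7)*(-52) = (-67 - 1*80) - 7*(-5)*(-52) = (-67 - 80) + 35*(-52) = -147 - 1820 = -1967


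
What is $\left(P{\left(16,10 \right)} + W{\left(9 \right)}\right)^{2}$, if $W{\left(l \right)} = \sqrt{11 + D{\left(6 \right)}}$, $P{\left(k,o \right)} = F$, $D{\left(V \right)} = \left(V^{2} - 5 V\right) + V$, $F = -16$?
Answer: $\left(16 - \sqrt{23}\right)^{2} \approx 125.53$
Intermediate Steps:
$D{\left(V \right)} = V^{2} - 4 V$
$P{\left(k,o \right)} = -16$
$W{\left(l \right)} = \sqrt{23}$ ($W{\left(l \right)} = \sqrt{11 + 6 \left(-4 + 6\right)} = \sqrt{11 + 6 \cdot 2} = \sqrt{11 + 12} = \sqrt{23}$)
$\left(P{\left(16,10 \right)} + W{\left(9 \right)}\right)^{2} = \left(-16 + \sqrt{23}\right)^{2}$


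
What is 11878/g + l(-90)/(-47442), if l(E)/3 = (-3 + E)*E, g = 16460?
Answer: 12517123/65074610 ≈ 0.19235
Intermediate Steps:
l(E) = 3*E*(-3 + E) (l(E) = 3*((-3 + E)*E) = 3*(E*(-3 + E)) = 3*E*(-3 + E))
11878/g + l(-90)/(-47442) = 11878/16460 + (3*(-90)*(-3 - 90))/(-47442) = 11878*(1/16460) + (3*(-90)*(-93))*(-1/47442) = 5939/8230 + 25110*(-1/47442) = 5939/8230 - 4185/7907 = 12517123/65074610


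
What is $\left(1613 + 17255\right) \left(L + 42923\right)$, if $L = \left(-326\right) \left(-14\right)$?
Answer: $895984716$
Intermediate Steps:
$L = 4564$
$\left(1613 + 17255\right) \left(L + 42923\right) = \left(1613 + 17255\right) \left(4564 + 42923\right) = 18868 \cdot 47487 = 895984716$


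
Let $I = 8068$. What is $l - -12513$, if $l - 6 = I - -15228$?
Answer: $35815$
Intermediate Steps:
$l = 23302$ ($l = 6 + \left(8068 - -15228\right) = 6 + \left(8068 + 15228\right) = 6 + 23296 = 23302$)
$l - -12513 = 23302 - -12513 = 23302 + 12513 = 35815$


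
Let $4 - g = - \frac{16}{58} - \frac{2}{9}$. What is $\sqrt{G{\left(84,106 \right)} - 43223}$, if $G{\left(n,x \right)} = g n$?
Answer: $\frac{i \sqrt{324295023}}{87} \approx 206.99 i$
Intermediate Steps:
$g = \frac{1174}{261}$ ($g = 4 - \left(- \frac{16}{58} - \frac{2}{9}\right) = 4 - \left(\left(-16\right) \frac{1}{58} - \frac{2}{9}\right) = 4 - \left(- \frac{8}{29} - \frac{2}{9}\right) = 4 - - \frac{130}{261} = 4 + \frac{130}{261} = \frac{1174}{261} \approx 4.4981$)
$G{\left(n,x \right)} = \frac{1174 n}{261}$
$\sqrt{G{\left(84,106 \right)} - 43223} = \sqrt{\frac{1174}{261} \cdot 84 - 43223} = \sqrt{\frac{32872}{87} - 43223} = \sqrt{- \frac{3727529}{87}} = \frac{i \sqrt{324295023}}{87}$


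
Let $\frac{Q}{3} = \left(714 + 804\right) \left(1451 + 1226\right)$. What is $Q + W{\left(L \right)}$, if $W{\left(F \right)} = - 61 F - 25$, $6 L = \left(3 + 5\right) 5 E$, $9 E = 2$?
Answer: $\frac{329155451}{27} \approx 1.2191 \cdot 10^{7}$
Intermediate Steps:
$E = \frac{2}{9}$ ($E = \frac{1}{9} \cdot 2 = \frac{2}{9} \approx 0.22222$)
$L = \frac{40}{27}$ ($L = \frac{\left(3 + 5\right) 5 \cdot \frac{2}{9}}{6} = \frac{8 \cdot 5 \cdot \frac{2}{9}}{6} = \frac{40 \cdot \frac{2}{9}}{6} = \frac{1}{6} \cdot \frac{80}{9} = \frac{40}{27} \approx 1.4815$)
$W{\left(F \right)} = -25 - 61 F$
$Q = 12191058$ ($Q = 3 \left(714 + 804\right) \left(1451 + 1226\right) = 3 \cdot 1518 \cdot 2677 = 3 \cdot 4063686 = 12191058$)
$Q + W{\left(L \right)} = 12191058 - \frac{3115}{27} = \frac{329155451}{27}$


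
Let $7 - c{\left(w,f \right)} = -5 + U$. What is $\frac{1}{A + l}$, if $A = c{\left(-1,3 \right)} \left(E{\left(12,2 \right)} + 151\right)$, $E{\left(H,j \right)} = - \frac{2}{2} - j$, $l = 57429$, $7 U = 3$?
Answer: $\frac{7}{413991} \approx 1.6909 \cdot 10^{-5}$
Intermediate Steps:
$U = \frac{3}{7}$ ($U = \frac{1}{7} \cdot 3 = \frac{3}{7} \approx 0.42857$)
$c{\left(w,f \right)} = \frac{81}{7}$ ($c{\left(w,f \right)} = 7 - \left(-5 + \frac{3}{7}\right) = 7 - - \frac{32}{7} = 7 + \frac{32}{7} = \frac{81}{7}$)
$E{\left(H,j \right)} = -1 - j$ ($E{\left(H,j \right)} = \left(-2\right) \frac{1}{2} - j = -1 - j$)
$A = \frac{11988}{7}$ ($A = \frac{81 \left(\left(-1 - 2\right) + 151\right)}{7} = \frac{81 \left(-3 + 151\right)}{7} = \frac{81}{7} \cdot 148 = \frac{11988}{7} \approx 1712.6$)
$\frac{1}{A + l} = \frac{1}{\frac{11988}{7} + 57429} = \frac{1}{\frac{413991}{7}} = \frac{7}{413991}$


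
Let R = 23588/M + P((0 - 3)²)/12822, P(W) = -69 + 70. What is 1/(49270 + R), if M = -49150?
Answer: 315100650/15524857827407 ≈ 2.0297e-5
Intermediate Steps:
P(W) = 1
R = -151198093/315100650 (R = 23588/(-49150) + 1/12822 = 23588*(-1/49150) + 1*(1/12822) = -11794/24575 + 1/12822 = -151198093/315100650 ≈ -0.47984)
1/(49270 + R) = 1/(49270 - 151198093/315100650) = 1/(15524857827407/315100650) = 315100650/15524857827407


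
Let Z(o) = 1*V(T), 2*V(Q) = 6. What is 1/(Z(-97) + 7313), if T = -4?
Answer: 1/7316 ≈ 0.00013669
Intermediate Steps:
V(Q) = 3 (V(Q) = (½)*6 = 3)
Z(o) = 3 (Z(o) = 1*3 = 3)
1/(Z(-97) + 7313) = 1/(3 + 7313) = 1/7316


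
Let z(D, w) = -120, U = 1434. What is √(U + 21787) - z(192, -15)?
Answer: 120 + √23221 ≈ 272.38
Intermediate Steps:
√(U + 21787) - z(192, -15) = √(1434 + 21787) - 1*(-120) = √23221 + 120 = 120 + √23221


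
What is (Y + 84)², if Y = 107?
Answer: 36481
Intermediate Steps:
(Y + 84)² = (107 + 84)² = 191² = 36481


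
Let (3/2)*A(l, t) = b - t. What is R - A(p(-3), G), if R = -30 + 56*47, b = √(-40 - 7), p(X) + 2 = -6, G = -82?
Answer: 7642/3 - 2*I*√47/3 ≈ 2547.3 - 4.5704*I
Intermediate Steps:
p(X) = -8 (p(X) = -2 - 6 = -8)
b = I*√47 (b = √(-47) = I*√47 ≈ 6.8557*I)
A(l, t) = -2*t/3 + 2*I*√47/3 (A(l, t) = 2*(I*√47 - t)/3 = 2*(-t + I*√47)/3 = -2*t/3 + 2*I*√47/3)
R = 2602 (R = -30 + 2632 = 2602)
R - A(p(-3), G) = 2602 - (-⅔*(-82) + 2*I*√47/3) = 2602 - (164/3 + 2*I*√47/3) = 2602 + (-164/3 - 2*I*√47/3) = 7642/3 - 2*I*√47/3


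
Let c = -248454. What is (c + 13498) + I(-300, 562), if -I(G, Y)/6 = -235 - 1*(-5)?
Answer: -233576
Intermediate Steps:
I(G, Y) = 1380 (I(G, Y) = -6*(-235 - 1*(-5)) = -6*(-235 + 5) = -6*(-230) = 1380)
(c + 13498) + I(-300, 562) = (-248454 + 13498) + 1380 = -234956 + 1380 = -233576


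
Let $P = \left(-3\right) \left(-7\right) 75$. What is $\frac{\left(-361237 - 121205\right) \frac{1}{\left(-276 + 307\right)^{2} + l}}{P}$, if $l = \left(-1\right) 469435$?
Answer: $\frac{80407}{122974425} \approx 0.00065385$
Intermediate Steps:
$l = -469435$
$P = 1575$ ($P = 21 \cdot 75 = 1575$)
$\frac{\left(-361237 - 121205\right) \frac{1}{\left(-276 + 307\right)^{2} + l}}{P} = \frac{\left(-361237 - 121205\right) \frac{1}{\left(-276 + 307\right)^{2} - 469435}}{1575} = - \frac{482442}{31^{2} - 469435} \cdot \frac{1}{1575} = - \frac{482442}{961 - 469435} \cdot \frac{1}{1575} = - \frac{482442}{-468474} \cdot \frac{1}{1575} = \left(-482442\right) \left(- \frac{1}{468474}\right) \frac{1}{1575} = \frac{80407}{78079} \cdot \frac{1}{1575} = \frac{80407}{122974425}$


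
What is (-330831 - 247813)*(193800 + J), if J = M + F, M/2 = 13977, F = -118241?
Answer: -59897176372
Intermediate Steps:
M = 27954 (M = 2*13977 = 27954)
J = -90287 (J = 27954 - 118241 = -90287)
(-330831 - 247813)*(193800 + J) = (-330831 - 247813)*(193800 - 90287) = -578644*103513 = -59897176372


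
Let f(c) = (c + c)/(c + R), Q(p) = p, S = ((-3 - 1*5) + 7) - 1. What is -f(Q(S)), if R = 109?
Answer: 4/107 ≈ 0.037383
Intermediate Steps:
S = -2 (S = ((-3 - 5) + 7) - 1 = (-8 + 7) - 1 = -1 - 1 = -2)
f(c) = 2*c/(109 + c) (f(c) = (c + c)/(c + 109) = (2*c)/(109 + c) = 2*c/(109 + c))
-f(Q(S)) = -2*(-2)/(109 - 2) = -2*(-2)/107 = -1*(-4/107) = 4/107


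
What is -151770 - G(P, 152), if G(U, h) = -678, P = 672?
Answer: -151092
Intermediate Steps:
-151770 - G(P, 152) = -151770 - 1*(-678) = -151770 + 678 = -151092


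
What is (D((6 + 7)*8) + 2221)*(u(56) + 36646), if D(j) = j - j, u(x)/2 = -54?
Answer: 81150898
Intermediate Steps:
u(x) = -108 (u(x) = 2*(-54) = -108)
D(j) = 0
(D((6 + 7)*8) + 2221)*(u(56) + 36646) = (0 + 2221)*(-108 + 36646) = 2221*36538 = 81150898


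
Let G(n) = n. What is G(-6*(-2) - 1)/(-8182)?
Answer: -11/8182 ≈ -0.0013444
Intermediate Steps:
G(-6*(-2) - 1)/(-8182) = (-6*(-2) - 1)/(-8182) = (12 - 1)*(-1/8182) = 11*(-1/8182) = -11/8182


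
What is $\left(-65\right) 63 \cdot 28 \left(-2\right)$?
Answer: $229320$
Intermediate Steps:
$\left(-65\right) 63 \cdot 28 \left(-2\right) = \left(-4095\right) \left(-56\right) = 229320$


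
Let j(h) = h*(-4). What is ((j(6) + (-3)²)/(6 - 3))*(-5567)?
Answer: 27835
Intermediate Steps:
j(h) = -4*h
((j(6) + (-3)²)/(6 - 3))*(-5567) = ((-4*6 + (-3)²)/(6 - 3))*(-5567) = ((-24 + 9)/3)*(-5567) = -15*⅓*(-5567) = -5*(-5567) = 27835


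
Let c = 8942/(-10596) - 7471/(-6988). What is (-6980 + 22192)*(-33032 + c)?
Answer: -2325375480517537/4627803 ≈ -5.0248e+8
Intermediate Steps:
c = 4169005/18511212 (c = 8942*(-1/10596) - 7471*(-1/6988) = -4471/5298 + 7471/6988 = 4169005/18511212 ≈ 0.22522)
(-6980 + 22192)*(-33032 + c) = (-6980 + 22192)*(-33032 + 4169005/18511212) = 15212*(-611458185779/18511212) = -2325375480517537/4627803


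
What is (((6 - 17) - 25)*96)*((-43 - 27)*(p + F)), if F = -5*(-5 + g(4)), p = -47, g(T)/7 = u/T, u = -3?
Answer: 1028160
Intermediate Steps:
g(T) = -21/T (g(T) = 7*(-3/T) = -21/T)
F = 205/4 (F = -5*(-5 - 21/4) = -5*(-41/4) = 205/4 ≈ 51.250)
(((6 - 17) - 25)*96)*((-43 - 27)*(p + F)) = (((6 - 17) - 25)*96)*((-43 - 27)*(-47 + 205/4)) = ((-11 - 25)*96)*(-70*17/4) = -36*96*(-595/2) = -3456*(-595/2) = 1028160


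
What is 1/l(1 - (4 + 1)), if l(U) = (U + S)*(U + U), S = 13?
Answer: -1/72 ≈ -0.013889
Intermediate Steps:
l(U) = 2*U*(13 + U) (l(U) = (U + 13)*(U + U) = (13 + U)*(2*U) = 2*U*(13 + U))
1/l(1 - (4 + 1)) = 1/(2*(1 - (4 + 1))*(13 + (1 - (4 + 1)))) = 1/(2*(1 - 1*5)*(13 + (1 - 1*5))) = 1/(2*(1 - 5)*(13 + (1 - 5))) = 1/(2*(-4)*(13 - 4)) = 1/(2*(-4)*9) = 1/(-72) = -1/72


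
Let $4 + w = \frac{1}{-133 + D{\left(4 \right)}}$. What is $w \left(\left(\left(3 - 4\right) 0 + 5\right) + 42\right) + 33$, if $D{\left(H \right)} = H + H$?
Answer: $- \frac{19422}{125} \approx -155.38$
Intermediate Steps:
$D{\left(H \right)} = 2 H$
$w = - \frac{501}{125}$ ($w = -4 + \frac{1}{-133 + 2 \cdot 4} = -4 + \frac{1}{-133 + 8} = -4 + \frac{1}{-125} = -4 - \frac{1}{125} = - \frac{501}{125} \approx -4.008$)
$w \left(\left(\left(3 - 4\right) 0 + 5\right) + 42\right) + 33 = - \frac{501 \left(\left(\left(3 - 4\right) 0 + 5\right) + 42\right)}{125} + 33 = - \frac{501 \left(\left(\left(-1\right) 0 + 5\right) + 42\right)}{125} + 33 = - \frac{501 \left(\left(0 + 5\right) + 42\right)}{125} + 33 = - \frac{501 \left(5 + 42\right)}{125} + 33 = \left(- \frac{501}{125}\right) 47 + 33 = - \frac{23547}{125} + 33 = - \frac{19422}{125}$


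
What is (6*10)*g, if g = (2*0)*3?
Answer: 0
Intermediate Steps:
g = 0 (g = 0*3 = 0)
(6*10)*g = (6*10)*0 = 60*0 = 0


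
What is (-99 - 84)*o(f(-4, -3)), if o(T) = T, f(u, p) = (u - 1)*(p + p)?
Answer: -5490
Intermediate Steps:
f(u, p) = 2*p*(-1 + u) (f(u, p) = (-1 + u)*(2*p) = 2*p*(-1 + u))
(-99 - 84)*o(f(-4, -3)) = (-99 - 84)*(2*(-3)*(-1 - 4)) = -366*(-3)*(-5) = -183*30 = -5490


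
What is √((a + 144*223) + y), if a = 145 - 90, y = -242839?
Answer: 12*I*√1463 ≈ 458.99*I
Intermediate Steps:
a = 55
√((a + 144*223) + y) = √((55 + 144*223) - 242839) = √((55 + 32112) - 242839) = √(32167 - 242839) = √(-210672) = 12*I*√1463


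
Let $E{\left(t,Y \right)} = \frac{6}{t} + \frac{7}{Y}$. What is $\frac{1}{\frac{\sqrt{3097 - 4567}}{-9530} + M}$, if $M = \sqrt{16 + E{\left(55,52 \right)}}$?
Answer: $\frac{1362790}{953 \sqrt{33216755} - 1001 i \sqrt{30}} \approx 0.24812 + 0.00024767 i$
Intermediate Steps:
$M = \frac{\sqrt{33216755}}{1430}$ ($M = \sqrt{16 + \left(\frac{6}{55} + \frac{7}{52}\right)} = \sqrt{16 + \frac{697}{2860}} = \sqrt{\frac{46457}{2860}} = \frac{\sqrt{33216755}}{1430} \approx 4.0303$)
$\frac{1}{\frac{\sqrt{3097 - 4567}}{-9530} + M} = \frac{1}{\frac{\sqrt{3097 - 4567}}{-9530} + \frac{\sqrt{33216755}}{1430}} = \frac{1}{\sqrt{-1470} \left(- \frac{1}{9530}\right) + \frac{\sqrt{33216755}}{1430}} = \frac{1}{7 i \sqrt{30} \left(- \frac{1}{9530}\right) + \frac{\sqrt{33216755}}{1430}} = \frac{1}{- \frac{7 i \sqrt{30}}{9530} + \frac{\sqrt{33216755}}{1430}} = \frac{1}{\frac{\sqrt{33216755}}{1430} - \frac{7 i \sqrt{30}}{9530}}$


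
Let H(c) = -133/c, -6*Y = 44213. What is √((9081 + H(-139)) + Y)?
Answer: √1191573330/834 ≈ 41.390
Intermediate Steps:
Y = -44213/6 (Y = -⅙*44213 = -44213/6 ≈ -7368.8)
√((9081 + H(-139)) + Y) = √((9081 - 133/(-139)) - 44213/6) = √((9081 - 133*(-1/139)) - 44213/6) = √((9081 + 133/139) - 44213/6) = √(1262392/139 - 44213/6) = √(1428745/834) = √1191573330/834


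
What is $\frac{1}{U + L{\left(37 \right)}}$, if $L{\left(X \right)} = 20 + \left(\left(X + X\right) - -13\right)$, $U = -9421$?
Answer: $- \frac{1}{9314} \approx -0.00010737$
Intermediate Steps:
$L{\left(X \right)} = 33 + 2 X$ ($L{\left(X \right)} = 20 + \left(2 X + 13\right) = 20 + \left(13 + 2 X\right) = 33 + 2 X$)
$\frac{1}{U + L{\left(37 \right)}} = \frac{1}{-9421 + \left(33 + 2 \cdot 37\right)} = \frac{1}{-9421 + \left(33 + 74\right)} = \frac{1}{-9421 + 107} = \frac{1}{-9314} = - \frac{1}{9314}$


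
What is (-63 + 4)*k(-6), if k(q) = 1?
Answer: -59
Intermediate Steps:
(-63 + 4)*k(-6) = (-63 + 4)*1 = -59*1 = -59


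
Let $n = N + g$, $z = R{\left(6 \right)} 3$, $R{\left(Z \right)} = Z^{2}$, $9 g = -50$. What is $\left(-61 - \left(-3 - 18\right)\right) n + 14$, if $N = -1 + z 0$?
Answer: $\frac{2486}{9} \approx 276.22$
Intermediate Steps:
$g = - \frac{50}{9}$ ($g = \frac{1}{9} \left(-50\right) = - \frac{50}{9} \approx -5.5556$)
$z = 108$ ($z = 6^{2} \cdot 3 = 36 \cdot 3 = 108$)
$N = -1$ ($N = -1 + 108 \cdot 0 = -1 + 0 = -1$)
$n = - \frac{59}{9}$ ($n = -1 - \frac{50}{9} = - \frac{59}{9} \approx -6.5556$)
$\left(-61 - \left(-3 - 18\right)\right) n + 14 = \left(-61 - \left(-3 - 18\right)\right) \left(- \frac{59}{9}\right) + 14 = \left(-61 - -21\right) \left(- \frac{59}{9}\right) + 14 = \left(-61 + 21\right) \left(- \frac{59}{9}\right) + 14 = \left(-40\right) \left(- \frac{59}{9}\right) + 14 = \frac{2360}{9} + 14 = \frac{2486}{9}$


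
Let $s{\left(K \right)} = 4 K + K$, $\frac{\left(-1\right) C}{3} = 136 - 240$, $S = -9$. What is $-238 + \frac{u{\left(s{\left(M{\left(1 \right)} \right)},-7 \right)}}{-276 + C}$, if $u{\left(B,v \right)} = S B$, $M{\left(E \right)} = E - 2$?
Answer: $- \frac{947}{4} \approx -236.75$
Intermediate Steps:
$C = 312$ ($C = - 3 \left(136 - 240\right) = \left(-3\right) \left(-104\right) = 312$)
$M{\left(E \right)} = -2 + E$
$s{\left(K \right)} = 5 K$
$u{\left(B,v \right)} = - 9 B$
$-238 + \frac{u{\left(s{\left(M{\left(1 \right)} \right)},-7 \right)}}{-276 + C} = -238 + \frac{\left(-9\right) 5 \left(-2 + 1\right)}{-276 + 312} = -238 + \frac{\left(-9\right) 5 \left(-1\right)}{36} = -238 + \left(-9\right) \left(-5\right) \frac{1}{36} = -238 + 45 \cdot \frac{1}{36} = -238 + \frac{5}{4} = - \frac{947}{4}$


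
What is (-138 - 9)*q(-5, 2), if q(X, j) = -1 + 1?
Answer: 0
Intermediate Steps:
q(X, j) = 0
(-138 - 9)*q(-5, 2) = (-138 - 9)*0 = -147*0 = 0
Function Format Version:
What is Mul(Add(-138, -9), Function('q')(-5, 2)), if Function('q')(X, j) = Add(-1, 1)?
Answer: 0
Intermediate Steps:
Function('q')(X, j) = 0
Mul(Add(-138, -9), Function('q')(-5, 2)) = Mul(Add(-138, -9), 0) = Mul(-147, 0) = 0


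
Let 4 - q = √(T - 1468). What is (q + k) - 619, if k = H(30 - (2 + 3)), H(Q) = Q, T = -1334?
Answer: -590 - I*√2802 ≈ -590.0 - 52.934*I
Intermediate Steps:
k = 25 (k = 30 - (2 + 3) = 30 - 5 = 25)
q = 4 - I*√2802 (q = 4 - √(-1334 - 1468) = 4 - √(-2802) = 4 - I*√2802 ≈ 4.0 - 52.934*I)
(q + k) - 619 = ((4 - I*√2802) + 25) - 619 = (29 - I*√2802) - 619 = -590 - I*√2802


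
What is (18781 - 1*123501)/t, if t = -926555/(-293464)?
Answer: -878044288/26473 ≈ -33168.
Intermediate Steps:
t = 926555/293464 (t = -926555*(-1/293464) = 926555/293464 ≈ 3.1573)
(18781 - 1*123501)/t = (18781 - 1*123501)/(926555/293464) = (18781 - 123501)*(293464/926555) = -104720*293464/926555 = -878044288/26473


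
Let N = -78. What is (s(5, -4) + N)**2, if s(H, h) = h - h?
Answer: 6084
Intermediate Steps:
s(H, h) = 0
(s(5, -4) + N)**2 = (0 - 78)**2 = (-78)**2 = 6084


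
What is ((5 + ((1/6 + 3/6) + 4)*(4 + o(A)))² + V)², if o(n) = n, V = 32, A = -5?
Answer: 83521/81 ≈ 1031.1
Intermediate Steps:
((5 + ((1/6 + 3/6) + 4)*(4 + o(A)))² + V)² = ((5 + ((1/6 + 3/6) + 4)*(4 - 5))² + 32)² = ((5 + ((1*(⅙) + 3*(⅙)) + 4)*(-1))² + 32)² = ((5 + ((⅙ + ½) + 4)*(-1))² + 32)² = ((5 + (⅔ + 4)*(-1))² + 32)² = ((5 + (14/3)*(-1))² + 32)² = ((5 - 14/3)² + 32)² = ((⅓)² + 32)² = (⅑ + 32)² = (289/9)² = 83521/81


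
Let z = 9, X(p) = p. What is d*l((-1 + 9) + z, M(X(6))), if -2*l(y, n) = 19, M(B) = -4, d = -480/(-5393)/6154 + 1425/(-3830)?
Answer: 89854430355/25422407852 ≈ 3.5345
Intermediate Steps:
d = -4729180545/12711203926 (d = -480*(-1/5393)*(1/6154) + 1425*(-1/3830) = (480/5393)*(1/6154) - 285/766 = 240/16594261 - 285/766 = -4729180545/12711203926 ≈ -0.37205)
l(y, n) = -19/2 (l(y, n) = -1/2*19 = -19/2)
d*l((-1 + 9) + z, M(X(6))) = -4729180545/12711203926*(-19/2) = 89854430355/25422407852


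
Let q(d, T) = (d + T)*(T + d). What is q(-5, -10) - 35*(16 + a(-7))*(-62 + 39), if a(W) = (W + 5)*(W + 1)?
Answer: 22765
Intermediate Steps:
q(d, T) = (T + d)**2 (q(d, T) = (T + d)*(T + d) = (T + d)**2)
a(W) = (1 + W)*(5 + W) (a(W) = (5 + W)*(1 + W) = (1 + W)*(5 + W))
q(-5, -10) - 35*(16 + a(-7))*(-62 + 39) = (-10 - 5)**2 - 35*(16 + (5 + (-7)**2 + 6*(-7)))*(-62 + 39) = (-15)**2 - 35*(16 + (5 + 49 - 42))*(-23) = 225 - 35*(16 + 12)*(-23) = 225 - 980*(-23) = 225 - 35*(-644) = 225 + 22540 = 22765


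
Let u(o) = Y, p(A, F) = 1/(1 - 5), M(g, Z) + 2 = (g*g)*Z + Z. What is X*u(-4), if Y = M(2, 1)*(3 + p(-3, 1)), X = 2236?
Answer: 18447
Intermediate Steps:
M(g, Z) = -2 + Z + Z*g² (M(g, Z) = -2 + ((g*g)*Z + Z) = -2 + (g²*Z + Z) = -2 + (Z*g² + Z) = -2 + (Z + Z*g²) = -2 + Z + Z*g²)
p(A, F) = -¼ (p(A, F) = 1/(-4) = -¼)
Y = 33/4 (Y = (-2 + 1 + 1*2²)*(3 - ¼) = (-2 + 1 + 1*4)*(11/4) = (-2 + 1 + 4)*(11/4) = 3*(11/4) = 33/4 ≈ 8.2500)
u(o) = 33/4
X*u(-4) = 2236*(33/4) = 18447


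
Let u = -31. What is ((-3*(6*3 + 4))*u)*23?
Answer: 47058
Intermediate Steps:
((-3*(6*3 + 4))*u)*23 = (-3*(6*3 + 4)*(-31))*23 = (-3*(18 + 4)*(-31))*23 = (-3*22*(-31))*23 = -66*(-31)*23 = 2046*23 = 47058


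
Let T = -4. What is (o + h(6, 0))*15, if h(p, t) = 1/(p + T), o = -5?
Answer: -135/2 ≈ -67.500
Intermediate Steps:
h(p, t) = 1/(-4 + p) (h(p, t) = 1/(p - 4) = 1/(-4 + p))
(o + h(6, 0))*15 = (-5 + 1/(-4 + 6))*15 = (-5 + 1/2)*15 = -9/2*15 = -135/2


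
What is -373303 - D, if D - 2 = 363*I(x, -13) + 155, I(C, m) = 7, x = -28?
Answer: -376001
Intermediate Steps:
D = 2698 (D = 2 + (363*7 + 155) = 2 + (2541 + 155) = 2 + 2696 = 2698)
-373303 - D = -373303 - 1*2698 = -373303 - 2698 = -376001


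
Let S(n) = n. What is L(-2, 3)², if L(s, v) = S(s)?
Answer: 4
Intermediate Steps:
L(s, v) = s
L(-2, 3)² = (-2)² = 4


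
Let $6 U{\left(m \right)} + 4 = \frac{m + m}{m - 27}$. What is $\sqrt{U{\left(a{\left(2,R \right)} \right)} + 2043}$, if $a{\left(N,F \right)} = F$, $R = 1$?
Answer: $\frac{\sqrt{12425478}}{78} \approx 45.192$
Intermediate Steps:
$U{\left(m \right)} = - \frac{2}{3} + \frac{m}{3 \left(-27 + m\right)}$ ($U{\left(m \right)} = - \frac{2}{3} + \frac{\left(m + m\right) \frac{1}{m - 27}}{6} = - \frac{2}{3} + \frac{2 m \frac{1}{-27 + m}}{6} = - \frac{2}{3} + \frac{m}{3 \left(-27 + m\right)}$)
$\sqrt{U{\left(a{\left(2,R \right)} \right)} + 2043} = \sqrt{\frac{54 - 1}{3 \left(-27 + 1\right)} + 2043} = \sqrt{\frac{54 - 1}{3 \left(-26\right)} + 2043} = \sqrt{\frac{1}{3} \left(- \frac{1}{26}\right) 53 + 2043} = \sqrt{- \frac{53}{78} + 2043} = \sqrt{\frac{159301}{78}} = \frac{\sqrt{12425478}}{78}$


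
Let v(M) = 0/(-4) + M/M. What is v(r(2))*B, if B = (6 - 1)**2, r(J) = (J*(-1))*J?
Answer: 25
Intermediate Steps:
r(J) = -J**2 (r(J) = (-J)*J = -J**2)
v(M) = 1 (v(M) = 0*(-1/4) + 1 = 0 + 1 = 1)
B = 25 (B = 5**2 = 25)
v(r(2))*B = 1*25 = 25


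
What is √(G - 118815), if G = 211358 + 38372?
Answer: √130915 ≈ 361.82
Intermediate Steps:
G = 249730
√(G - 118815) = √(249730 - 118815) = √130915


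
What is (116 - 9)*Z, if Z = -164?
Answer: -17548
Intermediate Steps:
(116 - 9)*Z = (116 - 9)*(-164) = 107*(-164) = -17548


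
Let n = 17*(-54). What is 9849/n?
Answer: -3283/306 ≈ -10.729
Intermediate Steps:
n = -918
9849/n = 9849/(-918) = 9849*(-1/918) = -3283/306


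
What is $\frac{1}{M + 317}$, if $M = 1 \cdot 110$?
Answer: $\frac{1}{427} \approx 0.0023419$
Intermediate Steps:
$M = 110$
$\frac{1}{M + 317} = \frac{1}{110 + 317} = \frac{1}{427}$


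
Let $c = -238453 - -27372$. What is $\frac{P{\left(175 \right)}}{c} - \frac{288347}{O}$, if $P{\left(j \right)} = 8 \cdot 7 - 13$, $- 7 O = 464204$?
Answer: $\frac{32771696229}{7537280348} \approx 4.3479$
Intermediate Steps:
$O = - \frac{464204}{7}$ ($O = \left(- \frac{1}{7}\right) 464204 = - \frac{464204}{7} \approx -66315.0$)
$c = -211081$ ($c = -238453 + 27372 = -211081$)
$P{\left(j \right)} = 43$ ($P{\left(j \right)} = 56 - 13 = 43$)
$\frac{P{\left(175 \right)}}{c} - \frac{288347}{O} = \frac{43}{-211081} - \frac{288347}{- \frac{464204}{7}} = 43 \left(- \frac{1}{211081}\right) - - \frac{2018429}{464204} = - \frac{43}{211081} + \frac{2018429}{464204} = \frac{32771696229}{7537280348}$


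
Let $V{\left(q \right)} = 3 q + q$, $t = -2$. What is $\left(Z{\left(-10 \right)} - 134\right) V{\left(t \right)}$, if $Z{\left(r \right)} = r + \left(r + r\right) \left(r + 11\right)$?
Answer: $1312$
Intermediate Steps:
$V{\left(q \right)} = 4 q$
$Z{\left(r \right)} = r + 2 r \left(11 + r\right)$
$\left(Z{\left(-10 \right)} - 134\right) V{\left(t \right)} = \left(- 10 \left(23 + 2 \left(-10\right)\right) - 134\right) 4 \left(-2\right) = \left(- 10 \left(23 - 20\right) - 134\right) \left(-8\right) = \left(\left(-10\right) 3 - 134\right) \left(-8\right) = \left(-30 - 134\right) \left(-8\right) = \left(-164\right) \left(-8\right) = 1312$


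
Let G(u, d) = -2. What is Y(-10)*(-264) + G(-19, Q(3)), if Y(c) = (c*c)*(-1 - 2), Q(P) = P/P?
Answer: 79198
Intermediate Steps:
Q(P) = 1
Y(c) = -3*c² (Y(c) = c²*(-3) = -3*c²)
Y(-10)*(-264) + G(-19, Q(3)) = -3*(-10)²*(-264) - 2 = -3*100*(-264) - 2 = -300*(-264) - 2 = 79200 - 2 = 79198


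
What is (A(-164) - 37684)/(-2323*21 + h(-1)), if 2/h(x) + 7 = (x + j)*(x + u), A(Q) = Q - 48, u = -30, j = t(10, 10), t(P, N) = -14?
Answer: 4339092/5585653 ≈ 0.77683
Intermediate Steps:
j = -14
A(Q) = -48 + Q
h(x) = 2/(-7 + (-30 + x)*(-14 + x)) (h(x) = 2/(-7 + (x - 14)*(x - 30)) = 2/(-7 + (-14 + x)*(-30 + x)) = 2/(-7 + (-30 + x)*(-14 + x)))
(A(-164) - 37684)/(-2323*21 + h(-1)) = ((-48 - 164) - 37684)/(-2323*21 + 2/(413 + (-1)² - 44*(-1))) = (-212 - 37684)/(-48783 + 2/(413 + 1 + 44)) = -37896/(-48783 + 2/458) = -37896/(-48783 + 2*(1/458)) = -37896/(-48783 + 1/229) = -37896/(-11171306/229) = -37896*(-229/11171306) = 4339092/5585653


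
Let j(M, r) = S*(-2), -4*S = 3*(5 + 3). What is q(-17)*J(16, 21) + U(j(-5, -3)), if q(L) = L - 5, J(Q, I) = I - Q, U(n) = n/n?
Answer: -109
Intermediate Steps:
S = -6 (S = -3*(5 + 3)/4 = -3*8/4 = -¼*24 = -6)
j(M, r) = 12 (j(M, r) = -6*(-2) = 12)
U(n) = 1
q(L) = -5 + L
q(-17)*J(16, 21) + U(j(-5, -3)) = (-5 - 17)*(21 - 1*16) + 1 = -22*(21 - 16) + 1 = -22*5 + 1 = -110 + 1 = -109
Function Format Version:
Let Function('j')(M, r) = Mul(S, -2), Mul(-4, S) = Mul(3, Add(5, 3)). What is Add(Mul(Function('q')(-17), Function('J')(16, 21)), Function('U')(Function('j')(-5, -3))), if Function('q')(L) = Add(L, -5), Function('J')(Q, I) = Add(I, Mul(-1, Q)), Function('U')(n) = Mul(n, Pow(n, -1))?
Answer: -109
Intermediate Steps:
S = -6 (S = Mul(Rational(-1, 4), Mul(3, Add(5, 3))) = Mul(Rational(-1, 4), Mul(3, 8)) = Mul(Rational(-1, 4), 24) = -6)
Function('j')(M, r) = 12 (Function('j')(M, r) = Mul(-6, -2) = 12)
Function('U')(n) = 1
Function('q')(L) = Add(-5, L)
Add(Mul(Function('q')(-17), Function('J')(16, 21)), Function('U')(Function('j')(-5, -3))) = Add(Mul(Add(-5, -17), Add(21, Mul(-1, 16))), 1) = Add(Mul(-22, Add(21, -16)), 1) = Add(Mul(-22, 5), 1) = Add(-110, 1) = -109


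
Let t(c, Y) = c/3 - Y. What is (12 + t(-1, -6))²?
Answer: 2809/9 ≈ 312.11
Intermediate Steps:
t(c, Y) = -Y + c/3 (t(c, Y) = c*(⅓) - Y = c/3 - Y = -Y + c/3)
(12 + t(-1, -6))² = (12 + (-1*(-6) + (⅓)*(-1)))² = (12 + (6 - ⅓))² = (12 + 17/3)² = (53/3)² = 2809/9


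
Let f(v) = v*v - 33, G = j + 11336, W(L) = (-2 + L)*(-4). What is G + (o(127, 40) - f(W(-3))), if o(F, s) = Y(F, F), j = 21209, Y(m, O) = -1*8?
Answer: 32170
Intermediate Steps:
Y(m, O) = -8
o(F, s) = -8
W(L) = 8 - 4*L
G = 32545 (G = 21209 + 11336 = 32545)
f(v) = -33 + v² (f(v) = v² - 33 = -33 + v²)
G + (o(127, 40) - f(W(-3))) = 32545 + (-8 - (-33 + (8 - 4*(-3))²)) = 32545 + (-8 - (-33 + (8 + 12)²)) = 32545 + (-8 - (-33 + 20²)) = 32545 + (-8 - (-33 + 400)) = 32545 + (-8 - 1*367) = 32545 + (-8 - 367) = 32545 - 375 = 32170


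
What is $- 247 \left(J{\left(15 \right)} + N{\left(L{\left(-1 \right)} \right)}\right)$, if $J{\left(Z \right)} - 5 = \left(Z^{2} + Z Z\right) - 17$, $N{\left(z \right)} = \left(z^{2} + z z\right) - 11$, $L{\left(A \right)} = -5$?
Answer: $-117819$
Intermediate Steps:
$N{\left(z \right)} = -11 + 2 z^{2}$ ($N{\left(z \right)} = \left(z^{2} + z^{2}\right) - 11 = 2 z^{2} - 11 = -11 + 2 z^{2}$)
$J{\left(Z \right)} = -12 + 2 Z^{2}$ ($J{\left(Z \right)} = 5 - \left(17 - Z^{2} - Z Z\right) = 5 + \left(\left(Z^{2} + Z^{2}\right) - 17\right) = 5 + \left(2 Z^{2} - 17\right) = 5 + \left(-17 + 2 Z^{2}\right) = -12 + 2 Z^{2}$)
$- 247 \left(J{\left(15 \right)} + N{\left(L{\left(-1 \right)} \right)}\right) = - 247 \left(\left(-12 + 2 \cdot 15^{2}\right) - \left(11 - 2 \left(-5\right)^{2}\right)\right) = - 247 \left(\left(-12 + 2 \cdot 225\right) + \left(-11 + 2 \cdot 25\right)\right) = - 247 \left(\left(-12 + 450\right) + \left(-11 + 50\right)\right) = - 247 \left(438 + 39\right) = \left(-247\right) 477 = -117819$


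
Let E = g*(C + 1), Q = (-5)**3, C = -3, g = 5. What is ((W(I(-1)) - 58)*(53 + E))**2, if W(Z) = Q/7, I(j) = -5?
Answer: 521345889/49 ≈ 1.0640e+7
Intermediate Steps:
Q = -125
W(Z) = -125/7
E = -10 (E = 5*(-3 + 1) = 5*(-2) = -10)
((W(I(-1)) - 58)*(53 + E))**2 = ((-125/7 - 58)*(53 - 10))**2 = (-531/7*43)**2 = (-22833/7)**2 = 521345889/49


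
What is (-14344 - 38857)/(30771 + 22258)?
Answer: -53201/53029 ≈ -1.0032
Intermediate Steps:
(-14344 - 38857)/(30771 + 22258) = -53201/53029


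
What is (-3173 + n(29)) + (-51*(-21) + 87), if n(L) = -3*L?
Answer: -2102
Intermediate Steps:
(-3173 + n(29)) + (-51*(-21) + 87) = (-3173 - 3*29) + (-51*(-21) + 87) = (-3173 - 87) + (1071 + 87) = -3260 + 1158 = -2102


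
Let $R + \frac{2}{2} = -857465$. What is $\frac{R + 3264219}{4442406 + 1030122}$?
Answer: $\frac{802251}{1824176} \approx 0.43979$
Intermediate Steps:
$R = -857466$ ($R = -1 - 857465 = -857466$)
$\frac{R + 3264219}{4442406 + 1030122} = \frac{-857466 + 3264219}{4442406 + 1030122} = \frac{2406753}{5472528} = 2406753 \cdot \frac{1}{5472528} = \frac{802251}{1824176}$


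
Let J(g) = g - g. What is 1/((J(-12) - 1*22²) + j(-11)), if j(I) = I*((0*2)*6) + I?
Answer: -1/495 ≈ -0.0020202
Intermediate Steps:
J(g) = 0
j(I) = I (j(I) = I*(0*6) + I = I*0 + I = 0 + I = I)
1/((J(-12) - 1*22²) + j(-11)) = 1/((0 - 1*22²) - 11) = 1/((0 - 1*484) - 11) = 1/((0 - 484) - 11) = 1/(-484 - 11) = 1/(-495) = -1/495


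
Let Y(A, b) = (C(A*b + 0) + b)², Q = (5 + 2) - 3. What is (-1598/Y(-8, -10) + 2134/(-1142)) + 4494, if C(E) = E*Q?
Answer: 123248130121/27436550 ≈ 4492.1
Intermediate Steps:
Q = 4 (Q = 7 - 3 = 4)
C(E) = 4*E (C(E) = E*4 = 4*E)
Y(A, b) = (b + 4*A*b)² (Y(A, b) = (4*(A*b + 0) + b)² = (4*(A*b) + b)² = (4*A*b + b)² = (b + 4*A*b)²)
(-1598/Y(-8, -10) + 2134/(-1142)) + 4494 = (-1598*1/(100*(1 + 4*(-8))²) + 2134/(-1142)) + 4494 = (-1598*1/(100*(1 - 32)²) + 2134*(-1/1142)) + 4494 = (-1598/(100*(-31)²) - 1067/571) + 4494 = (-1598/(100*961) - 1067/571) + 4494 = (-1598/96100 - 1067/571) + 4494 = (-1598*1/96100 - 1067/571) + 4494 = (-799/48050 - 1067/571) + 4494 = -51725579/27436550 + 4494 = 123248130121/27436550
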